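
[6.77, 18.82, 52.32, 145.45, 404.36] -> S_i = 6.77*2.78^i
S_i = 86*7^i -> [86, 602, 4214, 29498, 206486]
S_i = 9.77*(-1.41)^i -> [9.77, -13.78, 19.42, -27.39, 38.62]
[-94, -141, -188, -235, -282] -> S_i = -94 + -47*i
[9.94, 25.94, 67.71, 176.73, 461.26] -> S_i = 9.94*2.61^i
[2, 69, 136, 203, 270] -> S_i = 2 + 67*i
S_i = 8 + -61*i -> [8, -53, -114, -175, -236]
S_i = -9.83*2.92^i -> [-9.83, -28.7, -83.81, -244.74, -714.64]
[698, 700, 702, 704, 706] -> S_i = 698 + 2*i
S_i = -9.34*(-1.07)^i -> [-9.34, 9.99, -10.69, 11.44, -12.24]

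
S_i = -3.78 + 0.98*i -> [-3.78, -2.8, -1.82, -0.84, 0.14]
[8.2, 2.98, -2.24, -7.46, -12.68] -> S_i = 8.20 + -5.22*i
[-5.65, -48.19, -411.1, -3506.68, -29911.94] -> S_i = -5.65*8.53^i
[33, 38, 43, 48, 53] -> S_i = 33 + 5*i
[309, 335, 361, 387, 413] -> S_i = 309 + 26*i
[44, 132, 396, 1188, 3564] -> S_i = 44*3^i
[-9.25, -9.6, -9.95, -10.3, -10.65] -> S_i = -9.25 + -0.35*i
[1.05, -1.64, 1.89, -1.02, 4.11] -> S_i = Random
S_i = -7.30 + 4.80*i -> [-7.3, -2.5, 2.3, 7.1, 11.9]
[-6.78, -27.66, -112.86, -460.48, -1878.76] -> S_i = -6.78*4.08^i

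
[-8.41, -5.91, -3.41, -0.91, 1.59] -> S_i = -8.41 + 2.50*i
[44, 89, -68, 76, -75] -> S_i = Random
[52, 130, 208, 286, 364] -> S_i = 52 + 78*i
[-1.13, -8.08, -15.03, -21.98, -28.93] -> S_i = -1.13 + -6.95*i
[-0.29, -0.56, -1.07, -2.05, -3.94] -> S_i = -0.29*1.92^i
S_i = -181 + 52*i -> [-181, -129, -77, -25, 27]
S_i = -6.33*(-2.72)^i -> [-6.33, 17.22, -46.83, 127.38, -346.48]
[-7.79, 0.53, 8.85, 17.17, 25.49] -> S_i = -7.79 + 8.32*i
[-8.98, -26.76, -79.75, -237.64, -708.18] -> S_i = -8.98*2.98^i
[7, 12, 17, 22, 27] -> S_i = 7 + 5*i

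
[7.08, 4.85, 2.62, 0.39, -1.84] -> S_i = 7.08 + -2.23*i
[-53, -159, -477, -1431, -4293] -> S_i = -53*3^i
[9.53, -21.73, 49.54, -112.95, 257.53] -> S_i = 9.53*(-2.28)^i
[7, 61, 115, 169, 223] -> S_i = 7 + 54*i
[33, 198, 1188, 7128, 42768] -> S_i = 33*6^i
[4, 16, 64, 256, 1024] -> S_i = 4*4^i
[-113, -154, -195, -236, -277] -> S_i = -113 + -41*i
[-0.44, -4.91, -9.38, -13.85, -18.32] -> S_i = -0.44 + -4.47*i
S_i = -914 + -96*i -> [-914, -1010, -1106, -1202, -1298]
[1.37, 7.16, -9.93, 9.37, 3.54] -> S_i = Random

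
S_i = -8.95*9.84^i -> [-8.95, -88.07, -866.59, -8527.24, -83908.01]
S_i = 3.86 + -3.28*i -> [3.86, 0.58, -2.7, -5.98, -9.26]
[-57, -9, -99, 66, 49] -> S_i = Random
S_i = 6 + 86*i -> [6, 92, 178, 264, 350]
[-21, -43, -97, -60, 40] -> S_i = Random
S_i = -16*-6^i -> [-16, 96, -576, 3456, -20736]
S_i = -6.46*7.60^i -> [-6.46, -49.1, -373.13, -2835.78, -21551.97]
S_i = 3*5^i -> [3, 15, 75, 375, 1875]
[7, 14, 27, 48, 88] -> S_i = Random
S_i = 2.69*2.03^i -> [2.69, 5.46, 11.09, 22.5, 45.68]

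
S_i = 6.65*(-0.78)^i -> [6.65, -5.19, 4.05, -3.16, 2.46]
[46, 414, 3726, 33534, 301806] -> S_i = 46*9^i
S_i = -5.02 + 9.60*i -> [-5.02, 4.58, 14.18, 23.78, 33.38]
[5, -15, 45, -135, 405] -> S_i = 5*-3^i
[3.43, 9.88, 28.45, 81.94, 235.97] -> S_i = 3.43*2.88^i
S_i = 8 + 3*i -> [8, 11, 14, 17, 20]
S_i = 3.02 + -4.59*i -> [3.02, -1.57, -6.16, -10.75, -15.34]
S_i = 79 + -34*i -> [79, 45, 11, -23, -57]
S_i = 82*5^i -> [82, 410, 2050, 10250, 51250]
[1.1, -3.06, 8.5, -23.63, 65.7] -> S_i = 1.10*(-2.78)^i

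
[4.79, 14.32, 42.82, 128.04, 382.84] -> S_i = 4.79*2.99^i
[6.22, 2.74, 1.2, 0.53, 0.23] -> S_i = 6.22*0.44^i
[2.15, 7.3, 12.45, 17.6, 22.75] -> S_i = 2.15 + 5.15*i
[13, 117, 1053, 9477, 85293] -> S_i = 13*9^i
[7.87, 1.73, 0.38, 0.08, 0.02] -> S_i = 7.87*0.22^i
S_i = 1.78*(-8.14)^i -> [1.78, -14.49, 117.94, -960.05, 7814.8]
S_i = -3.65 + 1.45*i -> [-3.65, -2.2, -0.75, 0.7, 2.15]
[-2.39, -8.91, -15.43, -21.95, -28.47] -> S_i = -2.39 + -6.52*i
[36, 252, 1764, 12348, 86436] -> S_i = 36*7^i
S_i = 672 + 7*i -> [672, 679, 686, 693, 700]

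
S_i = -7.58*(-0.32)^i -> [-7.58, 2.43, -0.78, 0.25, -0.08]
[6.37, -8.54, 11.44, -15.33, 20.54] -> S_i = 6.37*(-1.34)^i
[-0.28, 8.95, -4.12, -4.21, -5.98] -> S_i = Random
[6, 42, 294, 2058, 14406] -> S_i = 6*7^i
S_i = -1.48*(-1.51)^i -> [-1.48, 2.23, -3.37, 5.1, -7.69]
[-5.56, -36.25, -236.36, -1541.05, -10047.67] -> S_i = -5.56*6.52^i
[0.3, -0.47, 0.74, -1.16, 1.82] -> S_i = 0.30*(-1.57)^i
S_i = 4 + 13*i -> [4, 17, 30, 43, 56]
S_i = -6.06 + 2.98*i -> [-6.06, -3.08, -0.1, 2.88, 5.86]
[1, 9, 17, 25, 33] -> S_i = 1 + 8*i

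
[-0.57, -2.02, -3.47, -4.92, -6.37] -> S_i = -0.57 + -1.45*i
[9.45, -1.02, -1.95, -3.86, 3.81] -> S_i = Random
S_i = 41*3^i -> [41, 123, 369, 1107, 3321]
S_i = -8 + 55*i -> [-8, 47, 102, 157, 212]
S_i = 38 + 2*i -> [38, 40, 42, 44, 46]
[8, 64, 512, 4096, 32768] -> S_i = 8*8^i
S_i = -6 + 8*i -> [-6, 2, 10, 18, 26]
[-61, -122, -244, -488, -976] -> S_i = -61*2^i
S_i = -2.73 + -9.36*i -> [-2.73, -12.09, -21.45, -30.81, -40.17]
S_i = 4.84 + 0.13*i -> [4.84, 4.97, 5.1, 5.23, 5.36]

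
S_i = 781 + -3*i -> [781, 778, 775, 772, 769]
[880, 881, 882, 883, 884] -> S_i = 880 + 1*i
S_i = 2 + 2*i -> [2, 4, 6, 8, 10]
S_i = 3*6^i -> [3, 18, 108, 648, 3888]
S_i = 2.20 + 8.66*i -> [2.2, 10.86, 19.52, 28.18, 36.84]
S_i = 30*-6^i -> [30, -180, 1080, -6480, 38880]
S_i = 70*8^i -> [70, 560, 4480, 35840, 286720]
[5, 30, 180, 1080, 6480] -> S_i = 5*6^i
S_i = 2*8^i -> [2, 16, 128, 1024, 8192]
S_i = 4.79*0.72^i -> [4.79, 3.45, 2.48, 1.79, 1.29]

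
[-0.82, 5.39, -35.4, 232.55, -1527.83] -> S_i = -0.82*(-6.57)^i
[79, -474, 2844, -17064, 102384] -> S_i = 79*-6^i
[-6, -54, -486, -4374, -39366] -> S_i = -6*9^i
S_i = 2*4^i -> [2, 8, 32, 128, 512]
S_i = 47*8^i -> [47, 376, 3008, 24064, 192512]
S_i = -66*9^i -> [-66, -594, -5346, -48114, -433026]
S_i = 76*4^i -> [76, 304, 1216, 4864, 19456]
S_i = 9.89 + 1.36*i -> [9.89, 11.25, 12.61, 13.97, 15.33]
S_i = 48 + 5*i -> [48, 53, 58, 63, 68]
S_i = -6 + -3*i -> [-6, -9, -12, -15, -18]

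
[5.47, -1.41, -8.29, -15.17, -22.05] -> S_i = 5.47 + -6.88*i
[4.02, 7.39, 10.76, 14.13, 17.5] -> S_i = 4.02 + 3.37*i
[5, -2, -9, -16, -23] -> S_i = 5 + -7*i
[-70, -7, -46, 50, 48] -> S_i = Random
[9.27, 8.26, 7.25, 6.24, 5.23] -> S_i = 9.27 + -1.01*i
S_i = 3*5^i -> [3, 15, 75, 375, 1875]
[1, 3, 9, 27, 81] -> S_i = 1*3^i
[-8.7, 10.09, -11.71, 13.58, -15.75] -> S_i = -8.70*(-1.16)^i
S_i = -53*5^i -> [-53, -265, -1325, -6625, -33125]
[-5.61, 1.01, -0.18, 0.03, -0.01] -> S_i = -5.61*(-0.18)^i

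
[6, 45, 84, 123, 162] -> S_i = 6 + 39*i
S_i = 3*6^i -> [3, 18, 108, 648, 3888]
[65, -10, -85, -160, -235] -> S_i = 65 + -75*i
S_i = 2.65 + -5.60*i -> [2.65, -2.95, -8.55, -14.15, -19.75]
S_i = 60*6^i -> [60, 360, 2160, 12960, 77760]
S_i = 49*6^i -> [49, 294, 1764, 10584, 63504]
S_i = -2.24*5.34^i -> [-2.24, -11.96, -63.87, -341.09, -1821.43]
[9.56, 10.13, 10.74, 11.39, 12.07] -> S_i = 9.56*1.06^i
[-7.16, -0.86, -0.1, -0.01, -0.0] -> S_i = -7.16*0.12^i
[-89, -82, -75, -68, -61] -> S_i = -89 + 7*i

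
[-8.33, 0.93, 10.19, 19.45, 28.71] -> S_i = -8.33 + 9.26*i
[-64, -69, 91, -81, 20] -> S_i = Random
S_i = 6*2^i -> [6, 12, 24, 48, 96]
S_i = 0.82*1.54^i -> [0.82, 1.26, 1.94, 2.99, 4.61]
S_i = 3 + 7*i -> [3, 10, 17, 24, 31]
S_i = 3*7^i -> [3, 21, 147, 1029, 7203]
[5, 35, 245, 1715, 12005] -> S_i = 5*7^i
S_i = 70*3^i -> [70, 210, 630, 1890, 5670]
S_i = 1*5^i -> [1, 5, 25, 125, 625]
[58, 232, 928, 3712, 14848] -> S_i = 58*4^i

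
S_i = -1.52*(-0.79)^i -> [-1.52, 1.2, -0.95, 0.75, -0.59]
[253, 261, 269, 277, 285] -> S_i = 253 + 8*i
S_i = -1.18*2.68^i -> [-1.18, -3.16, -8.48, -22.71, -60.87]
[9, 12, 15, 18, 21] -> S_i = 9 + 3*i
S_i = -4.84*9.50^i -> [-4.84, -45.98, -436.81, -4149.7, -39422.1]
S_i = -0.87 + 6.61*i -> [-0.87, 5.74, 12.35, 18.96, 25.57]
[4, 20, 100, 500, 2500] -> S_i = 4*5^i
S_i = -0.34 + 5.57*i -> [-0.34, 5.23, 10.8, 16.37, 21.94]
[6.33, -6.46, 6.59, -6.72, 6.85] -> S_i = 6.33*(-1.02)^i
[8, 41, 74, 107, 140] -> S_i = 8 + 33*i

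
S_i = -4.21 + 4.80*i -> [-4.21, 0.59, 5.39, 10.19, 14.99]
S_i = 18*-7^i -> [18, -126, 882, -6174, 43218]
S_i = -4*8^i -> [-4, -32, -256, -2048, -16384]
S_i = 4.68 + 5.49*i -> [4.68, 10.17, 15.66, 21.15, 26.64]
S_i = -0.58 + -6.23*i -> [-0.58, -6.81, -13.04, -19.27, -25.5]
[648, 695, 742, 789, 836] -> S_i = 648 + 47*i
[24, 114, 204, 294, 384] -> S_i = 24 + 90*i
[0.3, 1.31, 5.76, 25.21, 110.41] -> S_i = 0.30*4.38^i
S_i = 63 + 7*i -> [63, 70, 77, 84, 91]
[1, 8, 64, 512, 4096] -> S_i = 1*8^i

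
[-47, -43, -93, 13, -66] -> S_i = Random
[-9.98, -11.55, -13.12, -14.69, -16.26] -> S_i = -9.98 + -1.57*i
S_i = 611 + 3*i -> [611, 614, 617, 620, 623]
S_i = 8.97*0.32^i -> [8.97, 2.87, 0.92, 0.29, 0.09]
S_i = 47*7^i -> [47, 329, 2303, 16121, 112847]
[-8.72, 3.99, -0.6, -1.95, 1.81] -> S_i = Random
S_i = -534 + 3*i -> [-534, -531, -528, -525, -522]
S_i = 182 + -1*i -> [182, 181, 180, 179, 178]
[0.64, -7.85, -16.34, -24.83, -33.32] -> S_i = 0.64 + -8.49*i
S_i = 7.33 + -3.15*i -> [7.33, 4.18, 1.03, -2.12, -5.27]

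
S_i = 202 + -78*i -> [202, 124, 46, -32, -110]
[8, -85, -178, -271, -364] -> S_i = 8 + -93*i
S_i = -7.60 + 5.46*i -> [-7.6, -2.14, 3.32, 8.78, 14.24]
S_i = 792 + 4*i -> [792, 796, 800, 804, 808]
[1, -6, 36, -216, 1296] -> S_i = 1*-6^i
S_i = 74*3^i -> [74, 222, 666, 1998, 5994]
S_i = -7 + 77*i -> [-7, 70, 147, 224, 301]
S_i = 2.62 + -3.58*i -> [2.62, -0.96, -4.54, -8.12, -11.7]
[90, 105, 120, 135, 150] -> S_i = 90 + 15*i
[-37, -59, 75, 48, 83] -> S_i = Random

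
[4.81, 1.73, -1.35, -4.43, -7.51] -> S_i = 4.81 + -3.08*i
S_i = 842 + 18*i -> [842, 860, 878, 896, 914]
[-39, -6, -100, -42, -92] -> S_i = Random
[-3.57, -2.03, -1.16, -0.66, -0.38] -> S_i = -3.57*0.57^i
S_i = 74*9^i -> [74, 666, 5994, 53946, 485514]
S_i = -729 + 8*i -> [-729, -721, -713, -705, -697]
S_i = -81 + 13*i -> [-81, -68, -55, -42, -29]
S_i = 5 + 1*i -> [5, 6, 7, 8, 9]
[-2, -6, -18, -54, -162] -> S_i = -2*3^i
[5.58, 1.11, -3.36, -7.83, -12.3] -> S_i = 5.58 + -4.47*i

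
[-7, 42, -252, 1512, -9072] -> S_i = -7*-6^i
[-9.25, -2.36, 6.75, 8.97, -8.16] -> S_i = Random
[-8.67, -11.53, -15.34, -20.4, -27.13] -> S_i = -8.67*1.33^i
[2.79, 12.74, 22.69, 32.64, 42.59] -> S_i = 2.79 + 9.95*i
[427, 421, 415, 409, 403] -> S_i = 427 + -6*i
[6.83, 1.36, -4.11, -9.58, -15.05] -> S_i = 6.83 + -5.47*i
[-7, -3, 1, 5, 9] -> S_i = -7 + 4*i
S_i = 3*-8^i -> [3, -24, 192, -1536, 12288]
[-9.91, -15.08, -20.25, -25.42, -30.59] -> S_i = -9.91 + -5.17*i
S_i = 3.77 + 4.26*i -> [3.77, 8.03, 12.29, 16.55, 20.81]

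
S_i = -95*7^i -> [-95, -665, -4655, -32585, -228095]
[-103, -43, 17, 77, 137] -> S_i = -103 + 60*i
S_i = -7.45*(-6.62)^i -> [-7.45, 49.32, -326.49, 2161.38, -14308.31]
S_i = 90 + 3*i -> [90, 93, 96, 99, 102]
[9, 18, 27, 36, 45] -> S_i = 9 + 9*i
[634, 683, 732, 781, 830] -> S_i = 634 + 49*i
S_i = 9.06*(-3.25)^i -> [9.06, -29.44, 95.7, -311.01, 1010.79]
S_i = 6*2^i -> [6, 12, 24, 48, 96]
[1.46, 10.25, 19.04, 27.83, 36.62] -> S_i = 1.46 + 8.79*i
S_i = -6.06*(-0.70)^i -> [-6.06, 4.24, -2.97, 2.08, -1.46]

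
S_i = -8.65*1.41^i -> [-8.65, -12.2, -17.2, -24.25, -34.19]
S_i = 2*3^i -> [2, 6, 18, 54, 162]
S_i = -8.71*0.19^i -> [-8.71, -1.65, -0.31, -0.06, -0.01]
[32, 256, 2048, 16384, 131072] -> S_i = 32*8^i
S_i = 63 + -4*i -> [63, 59, 55, 51, 47]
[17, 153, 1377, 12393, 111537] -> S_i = 17*9^i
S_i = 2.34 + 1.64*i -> [2.34, 3.98, 5.62, 7.26, 8.9]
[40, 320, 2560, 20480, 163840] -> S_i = 40*8^i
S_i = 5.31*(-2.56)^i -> [5.31, -13.59, 34.8, -89.09, 228.06]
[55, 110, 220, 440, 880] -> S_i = 55*2^i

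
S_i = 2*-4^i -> [2, -8, 32, -128, 512]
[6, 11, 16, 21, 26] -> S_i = 6 + 5*i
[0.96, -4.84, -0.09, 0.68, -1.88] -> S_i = Random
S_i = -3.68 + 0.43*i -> [-3.68, -3.25, -2.82, -2.39, -1.96]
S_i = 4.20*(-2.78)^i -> [4.2, -11.68, 32.46, -90.24, 250.86]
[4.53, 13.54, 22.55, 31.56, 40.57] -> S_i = 4.53 + 9.01*i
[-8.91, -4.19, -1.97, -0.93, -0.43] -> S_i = -8.91*0.47^i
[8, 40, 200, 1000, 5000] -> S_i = 8*5^i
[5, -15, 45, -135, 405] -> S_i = 5*-3^i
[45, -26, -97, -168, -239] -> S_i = 45 + -71*i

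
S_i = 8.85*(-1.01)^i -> [8.85, -8.94, 9.03, -9.12, 9.21]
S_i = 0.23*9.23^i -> [0.23, 2.12, 19.59, 180.86, 1669.3]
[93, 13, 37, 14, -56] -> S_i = Random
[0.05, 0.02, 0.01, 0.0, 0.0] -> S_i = 0.05*0.36^i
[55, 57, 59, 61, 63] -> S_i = 55 + 2*i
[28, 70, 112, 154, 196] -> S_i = 28 + 42*i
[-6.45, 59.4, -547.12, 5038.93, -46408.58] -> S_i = -6.45*(-9.21)^i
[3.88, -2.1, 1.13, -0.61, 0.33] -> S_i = 3.88*(-0.54)^i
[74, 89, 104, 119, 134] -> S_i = 74 + 15*i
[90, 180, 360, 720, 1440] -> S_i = 90*2^i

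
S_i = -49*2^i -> [-49, -98, -196, -392, -784]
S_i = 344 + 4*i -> [344, 348, 352, 356, 360]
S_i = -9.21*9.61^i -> [-9.21, -88.51, -850.56, -8173.91, -78551.26]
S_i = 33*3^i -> [33, 99, 297, 891, 2673]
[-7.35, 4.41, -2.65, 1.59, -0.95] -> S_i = -7.35*(-0.60)^i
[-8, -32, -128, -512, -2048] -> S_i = -8*4^i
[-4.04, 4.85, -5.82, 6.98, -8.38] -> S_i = -4.04*(-1.20)^i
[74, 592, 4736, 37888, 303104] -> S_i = 74*8^i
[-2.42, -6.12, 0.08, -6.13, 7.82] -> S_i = Random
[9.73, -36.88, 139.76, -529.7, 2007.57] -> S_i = 9.73*(-3.79)^i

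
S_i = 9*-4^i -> [9, -36, 144, -576, 2304]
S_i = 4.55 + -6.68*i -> [4.55, -2.13, -8.81, -15.49, -22.17]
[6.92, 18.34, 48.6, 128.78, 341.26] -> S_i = 6.92*2.65^i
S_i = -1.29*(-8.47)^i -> [-1.29, 10.93, -92.55, 783.86, -6639.32]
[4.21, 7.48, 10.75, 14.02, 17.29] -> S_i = 4.21 + 3.27*i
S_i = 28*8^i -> [28, 224, 1792, 14336, 114688]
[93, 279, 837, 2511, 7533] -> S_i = 93*3^i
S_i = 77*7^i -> [77, 539, 3773, 26411, 184877]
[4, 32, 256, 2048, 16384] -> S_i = 4*8^i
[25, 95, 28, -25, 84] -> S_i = Random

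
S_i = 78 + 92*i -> [78, 170, 262, 354, 446]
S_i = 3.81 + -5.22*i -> [3.81, -1.41, -6.63, -11.85, -17.07]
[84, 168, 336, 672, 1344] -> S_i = 84*2^i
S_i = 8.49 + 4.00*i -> [8.49, 12.49, 16.49, 20.49, 24.49]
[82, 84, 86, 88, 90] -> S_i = 82 + 2*i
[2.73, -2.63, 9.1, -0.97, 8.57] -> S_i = Random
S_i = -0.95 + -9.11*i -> [-0.95, -10.06, -19.17, -28.28, -37.39]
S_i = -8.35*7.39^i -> [-8.35, -61.71, -456.01, -3369.92, -24903.72]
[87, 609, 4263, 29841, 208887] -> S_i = 87*7^i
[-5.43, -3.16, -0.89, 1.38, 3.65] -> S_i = -5.43 + 2.27*i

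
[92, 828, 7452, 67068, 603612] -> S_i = 92*9^i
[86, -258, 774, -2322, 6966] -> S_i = 86*-3^i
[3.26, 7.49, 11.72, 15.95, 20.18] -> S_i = 3.26 + 4.23*i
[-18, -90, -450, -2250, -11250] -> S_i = -18*5^i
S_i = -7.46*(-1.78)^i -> [-7.46, 13.28, -23.64, 42.07, -74.89]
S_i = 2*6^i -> [2, 12, 72, 432, 2592]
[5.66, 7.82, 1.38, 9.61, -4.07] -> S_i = Random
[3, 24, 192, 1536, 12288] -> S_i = 3*8^i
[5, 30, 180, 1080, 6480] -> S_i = 5*6^i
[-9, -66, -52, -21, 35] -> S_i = Random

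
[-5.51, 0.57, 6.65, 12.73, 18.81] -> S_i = -5.51 + 6.08*i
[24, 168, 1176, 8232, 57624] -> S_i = 24*7^i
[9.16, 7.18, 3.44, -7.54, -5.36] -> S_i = Random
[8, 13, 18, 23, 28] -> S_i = 8 + 5*i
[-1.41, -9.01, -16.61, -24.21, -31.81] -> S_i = -1.41 + -7.60*i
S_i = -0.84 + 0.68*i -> [-0.84, -0.16, 0.52, 1.2, 1.88]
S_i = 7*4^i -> [7, 28, 112, 448, 1792]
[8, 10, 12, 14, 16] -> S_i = 8 + 2*i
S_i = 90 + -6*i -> [90, 84, 78, 72, 66]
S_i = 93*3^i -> [93, 279, 837, 2511, 7533]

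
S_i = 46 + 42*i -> [46, 88, 130, 172, 214]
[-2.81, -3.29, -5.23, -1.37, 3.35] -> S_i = Random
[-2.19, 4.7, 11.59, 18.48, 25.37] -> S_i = -2.19 + 6.89*i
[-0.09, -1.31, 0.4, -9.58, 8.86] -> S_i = Random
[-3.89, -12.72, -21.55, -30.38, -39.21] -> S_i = -3.89 + -8.83*i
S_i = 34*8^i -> [34, 272, 2176, 17408, 139264]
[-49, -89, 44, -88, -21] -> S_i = Random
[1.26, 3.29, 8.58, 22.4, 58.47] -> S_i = 1.26*2.61^i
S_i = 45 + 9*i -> [45, 54, 63, 72, 81]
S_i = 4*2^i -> [4, 8, 16, 32, 64]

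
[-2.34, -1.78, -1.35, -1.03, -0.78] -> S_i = -2.34*0.76^i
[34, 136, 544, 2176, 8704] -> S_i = 34*4^i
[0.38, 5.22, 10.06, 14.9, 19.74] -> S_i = 0.38 + 4.84*i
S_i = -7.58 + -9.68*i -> [-7.58, -17.26, -26.94, -36.62, -46.3]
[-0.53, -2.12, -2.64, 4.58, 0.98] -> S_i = Random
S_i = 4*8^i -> [4, 32, 256, 2048, 16384]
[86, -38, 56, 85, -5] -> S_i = Random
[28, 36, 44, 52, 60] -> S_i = 28 + 8*i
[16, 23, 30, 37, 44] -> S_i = 16 + 7*i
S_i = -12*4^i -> [-12, -48, -192, -768, -3072]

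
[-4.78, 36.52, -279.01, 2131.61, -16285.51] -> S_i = -4.78*(-7.64)^i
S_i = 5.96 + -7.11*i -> [5.96, -1.15, -8.26, -15.37, -22.48]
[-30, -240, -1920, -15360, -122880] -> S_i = -30*8^i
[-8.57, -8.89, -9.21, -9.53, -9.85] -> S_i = -8.57 + -0.32*i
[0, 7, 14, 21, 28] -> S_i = 0 + 7*i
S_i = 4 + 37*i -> [4, 41, 78, 115, 152]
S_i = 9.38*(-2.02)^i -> [9.38, -18.95, 38.27, -77.31, 156.17]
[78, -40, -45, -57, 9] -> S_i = Random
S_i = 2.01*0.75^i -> [2.01, 1.51, 1.13, 0.85, 0.64]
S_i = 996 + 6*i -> [996, 1002, 1008, 1014, 1020]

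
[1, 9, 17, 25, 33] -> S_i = 1 + 8*i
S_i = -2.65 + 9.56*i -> [-2.65, 6.91, 16.47, 26.03, 35.59]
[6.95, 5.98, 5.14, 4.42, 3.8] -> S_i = 6.95*0.86^i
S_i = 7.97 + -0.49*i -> [7.97, 7.48, 6.99, 6.5, 6.01]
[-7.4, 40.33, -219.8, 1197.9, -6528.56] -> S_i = -7.40*(-5.45)^i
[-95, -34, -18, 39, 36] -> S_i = Random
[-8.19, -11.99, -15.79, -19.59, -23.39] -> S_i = -8.19 + -3.80*i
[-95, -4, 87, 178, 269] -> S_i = -95 + 91*i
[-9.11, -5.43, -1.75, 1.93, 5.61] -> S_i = -9.11 + 3.68*i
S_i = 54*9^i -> [54, 486, 4374, 39366, 354294]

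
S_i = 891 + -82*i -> [891, 809, 727, 645, 563]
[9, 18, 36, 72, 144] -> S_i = 9*2^i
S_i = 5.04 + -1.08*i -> [5.04, 3.96, 2.88, 1.8, 0.72]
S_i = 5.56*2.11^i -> [5.56, 11.73, 24.75, 52.23, 110.21]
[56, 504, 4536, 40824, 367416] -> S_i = 56*9^i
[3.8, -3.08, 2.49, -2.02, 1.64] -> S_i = 3.80*(-0.81)^i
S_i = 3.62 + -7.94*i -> [3.62, -4.32, -12.26, -20.2, -28.14]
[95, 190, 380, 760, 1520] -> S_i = 95*2^i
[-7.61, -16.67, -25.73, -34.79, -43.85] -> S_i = -7.61 + -9.06*i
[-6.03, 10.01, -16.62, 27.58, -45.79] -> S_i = -6.03*(-1.66)^i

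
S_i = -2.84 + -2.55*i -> [-2.84, -5.39, -7.94, -10.49, -13.04]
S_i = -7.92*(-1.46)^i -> [-7.92, 11.56, -16.88, 24.65, -35.99]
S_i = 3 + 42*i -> [3, 45, 87, 129, 171]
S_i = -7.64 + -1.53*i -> [-7.64, -9.17, -10.7, -12.23, -13.76]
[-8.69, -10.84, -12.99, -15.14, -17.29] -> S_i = -8.69 + -2.15*i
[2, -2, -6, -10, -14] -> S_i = 2 + -4*i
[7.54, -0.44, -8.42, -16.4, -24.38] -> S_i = 7.54 + -7.98*i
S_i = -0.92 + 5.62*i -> [-0.92, 4.7, 10.32, 15.94, 21.56]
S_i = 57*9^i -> [57, 513, 4617, 41553, 373977]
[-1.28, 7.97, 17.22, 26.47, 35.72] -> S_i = -1.28 + 9.25*i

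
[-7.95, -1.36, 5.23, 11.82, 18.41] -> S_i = -7.95 + 6.59*i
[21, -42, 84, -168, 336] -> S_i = 21*-2^i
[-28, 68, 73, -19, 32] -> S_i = Random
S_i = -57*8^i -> [-57, -456, -3648, -29184, -233472]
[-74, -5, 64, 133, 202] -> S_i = -74 + 69*i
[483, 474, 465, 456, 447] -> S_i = 483 + -9*i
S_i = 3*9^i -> [3, 27, 243, 2187, 19683]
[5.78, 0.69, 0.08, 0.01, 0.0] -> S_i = 5.78*0.12^i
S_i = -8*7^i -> [-8, -56, -392, -2744, -19208]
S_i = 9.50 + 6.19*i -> [9.5, 15.69, 21.88, 28.07, 34.26]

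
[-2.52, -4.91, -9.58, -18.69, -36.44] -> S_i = -2.52*1.95^i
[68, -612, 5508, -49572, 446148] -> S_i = 68*-9^i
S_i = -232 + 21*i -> [-232, -211, -190, -169, -148]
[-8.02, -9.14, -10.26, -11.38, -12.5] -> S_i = -8.02 + -1.12*i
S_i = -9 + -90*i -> [-9, -99, -189, -279, -369]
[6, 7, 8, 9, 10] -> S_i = 6 + 1*i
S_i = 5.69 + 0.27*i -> [5.69, 5.96, 6.23, 6.5, 6.77]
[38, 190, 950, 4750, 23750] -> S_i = 38*5^i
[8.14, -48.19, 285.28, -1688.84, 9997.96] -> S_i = 8.14*(-5.92)^i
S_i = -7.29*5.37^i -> [-7.29, -39.15, -210.22, -1128.89, -6062.12]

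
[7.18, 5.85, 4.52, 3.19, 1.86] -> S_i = 7.18 + -1.33*i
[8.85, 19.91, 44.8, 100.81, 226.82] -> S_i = 8.85*2.25^i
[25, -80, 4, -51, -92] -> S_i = Random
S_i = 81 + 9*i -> [81, 90, 99, 108, 117]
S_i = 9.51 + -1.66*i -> [9.51, 7.85, 6.19, 4.53, 2.87]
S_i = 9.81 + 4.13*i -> [9.81, 13.94, 18.07, 22.2, 26.33]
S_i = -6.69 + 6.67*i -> [-6.69, -0.02, 6.65, 13.32, 19.99]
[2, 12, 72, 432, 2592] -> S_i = 2*6^i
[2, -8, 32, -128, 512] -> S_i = 2*-4^i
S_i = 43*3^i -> [43, 129, 387, 1161, 3483]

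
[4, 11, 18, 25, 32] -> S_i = 4 + 7*i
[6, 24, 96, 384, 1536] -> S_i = 6*4^i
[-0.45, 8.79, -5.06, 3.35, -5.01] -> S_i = Random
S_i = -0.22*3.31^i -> [-0.22, -0.73, -2.41, -7.98, -26.41]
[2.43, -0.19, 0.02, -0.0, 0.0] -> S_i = 2.43*(-0.08)^i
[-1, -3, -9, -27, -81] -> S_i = -1*3^i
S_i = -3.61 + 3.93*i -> [-3.61, 0.32, 4.25, 8.18, 12.11]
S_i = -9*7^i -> [-9, -63, -441, -3087, -21609]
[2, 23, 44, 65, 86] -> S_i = 2 + 21*i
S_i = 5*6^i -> [5, 30, 180, 1080, 6480]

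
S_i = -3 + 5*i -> [-3, 2, 7, 12, 17]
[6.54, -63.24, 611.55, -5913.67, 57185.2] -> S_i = 6.54*(-9.67)^i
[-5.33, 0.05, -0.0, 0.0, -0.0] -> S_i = -5.33*(-0.01)^i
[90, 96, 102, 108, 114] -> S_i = 90 + 6*i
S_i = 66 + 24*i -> [66, 90, 114, 138, 162]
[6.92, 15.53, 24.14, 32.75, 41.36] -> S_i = 6.92 + 8.61*i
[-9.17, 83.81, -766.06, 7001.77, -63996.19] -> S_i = -9.17*(-9.14)^i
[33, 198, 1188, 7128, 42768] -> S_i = 33*6^i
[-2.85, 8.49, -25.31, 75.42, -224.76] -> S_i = -2.85*(-2.98)^i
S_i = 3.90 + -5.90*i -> [3.9, -2.0, -7.9, -13.8, -19.7]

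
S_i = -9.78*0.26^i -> [-9.78, -2.54, -0.66, -0.17, -0.04]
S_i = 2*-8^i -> [2, -16, 128, -1024, 8192]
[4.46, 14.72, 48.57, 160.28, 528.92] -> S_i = 4.46*3.30^i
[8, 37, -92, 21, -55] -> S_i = Random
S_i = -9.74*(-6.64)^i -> [-9.74, 64.67, -429.43, 2851.43, -18933.52]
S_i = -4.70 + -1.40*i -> [-4.7, -6.1, -7.5, -8.9, -10.3]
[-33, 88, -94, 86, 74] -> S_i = Random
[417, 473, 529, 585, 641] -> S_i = 417 + 56*i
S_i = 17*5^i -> [17, 85, 425, 2125, 10625]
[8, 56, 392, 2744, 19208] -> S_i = 8*7^i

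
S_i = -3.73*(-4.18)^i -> [-3.73, 15.59, -65.17, 272.42, -1138.71]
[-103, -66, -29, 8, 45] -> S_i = -103 + 37*i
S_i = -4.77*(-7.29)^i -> [-4.77, 34.77, -253.5, 1848.0, -13471.89]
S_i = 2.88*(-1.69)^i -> [2.88, -4.87, 8.23, -13.9, 23.49]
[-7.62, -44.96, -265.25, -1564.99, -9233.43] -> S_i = -7.62*5.90^i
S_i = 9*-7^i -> [9, -63, 441, -3087, 21609]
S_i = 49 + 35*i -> [49, 84, 119, 154, 189]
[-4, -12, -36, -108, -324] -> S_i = -4*3^i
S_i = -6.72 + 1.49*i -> [-6.72, -5.23, -3.74, -2.25, -0.76]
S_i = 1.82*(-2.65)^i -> [1.82, -4.82, 12.78, -33.87, 89.75]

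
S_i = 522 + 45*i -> [522, 567, 612, 657, 702]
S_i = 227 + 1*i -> [227, 228, 229, 230, 231]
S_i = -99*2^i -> [-99, -198, -396, -792, -1584]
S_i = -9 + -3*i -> [-9, -12, -15, -18, -21]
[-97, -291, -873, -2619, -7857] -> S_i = -97*3^i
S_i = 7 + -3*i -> [7, 4, 1, -2, -5]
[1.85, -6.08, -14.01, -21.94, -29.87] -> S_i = 1.85 + -7.93*i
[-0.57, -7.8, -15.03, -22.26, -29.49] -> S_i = -0.57 + -7.23*i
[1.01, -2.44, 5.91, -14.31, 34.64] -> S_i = 1.01*(-2.42)^i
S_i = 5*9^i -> [5, 45, 405, 3645, 32805]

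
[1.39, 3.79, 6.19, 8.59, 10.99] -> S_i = 1.39 + 2.40*i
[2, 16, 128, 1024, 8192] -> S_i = 2*8^i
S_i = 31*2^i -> [31, 62, 124, 248, 496]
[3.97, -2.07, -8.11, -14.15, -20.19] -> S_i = 3.97 + -6.04*i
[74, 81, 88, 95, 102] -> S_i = 74 + 7*i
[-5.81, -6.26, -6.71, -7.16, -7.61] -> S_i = -5.81 + -0.45*i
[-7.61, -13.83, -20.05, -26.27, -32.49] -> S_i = -7.61 + -6.22*i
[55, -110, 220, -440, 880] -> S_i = 55*-2^i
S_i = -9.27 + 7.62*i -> [-9.27, -1.65, 5.97, 13.59, 21.21]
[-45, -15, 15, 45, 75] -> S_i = -45 + 30*i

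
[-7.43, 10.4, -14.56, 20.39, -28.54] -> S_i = -7.43*(-1.40)^i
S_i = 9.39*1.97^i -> [9.39, 18.5, 36.44, 71.79, 141.43]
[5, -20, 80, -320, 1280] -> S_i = 5*-4^i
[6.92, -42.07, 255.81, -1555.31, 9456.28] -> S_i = 6.92*(-6.08)^i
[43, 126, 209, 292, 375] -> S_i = 43 + 83*i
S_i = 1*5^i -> [1, 5, 25, 125, 625]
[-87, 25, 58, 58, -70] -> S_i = Random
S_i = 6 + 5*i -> [6, 11, 16, 21, 26]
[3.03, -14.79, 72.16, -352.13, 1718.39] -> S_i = 3.03*(-4.88)^i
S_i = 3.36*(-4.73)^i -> [3.36, -15.89, 75.17, -355.57, 1681.84]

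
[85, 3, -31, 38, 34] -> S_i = Random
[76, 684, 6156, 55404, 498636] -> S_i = 76*9^i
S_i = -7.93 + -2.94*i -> [-7.93, -10.87, -13.81, -16.75, -19.69]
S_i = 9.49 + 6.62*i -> [9.49, 16.11, 22.73, 29.35, 35.97]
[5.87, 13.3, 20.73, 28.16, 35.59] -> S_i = 5.87 + 7.43*i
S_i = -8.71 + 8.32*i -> [-8.71, -0.39, 7.93, 16.25, 24.57]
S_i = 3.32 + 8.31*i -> [3.32, 11.63, 19.94, 28.25, 36.56]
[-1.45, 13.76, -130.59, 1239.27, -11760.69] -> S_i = -1.45*(-9.49)^i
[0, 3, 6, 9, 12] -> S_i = 0 + 3*i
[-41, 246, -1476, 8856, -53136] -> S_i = -41*-6^i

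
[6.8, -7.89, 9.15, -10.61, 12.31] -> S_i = 6.80*(-1.16)^i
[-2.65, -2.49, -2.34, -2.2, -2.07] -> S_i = -2.65*0.94^i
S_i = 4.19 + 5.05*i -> [4.19, 9.24, 14.29, 19.34, 24.39]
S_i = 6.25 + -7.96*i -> [6.25, -1.71, -9.67, -17.63, -25.59]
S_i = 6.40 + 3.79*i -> [6.4, 10.19, 13.98, 17.77, 21.56]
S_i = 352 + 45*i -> [352, 397, 442, 487, 532]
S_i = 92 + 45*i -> [92, 137, 182, 227, 272]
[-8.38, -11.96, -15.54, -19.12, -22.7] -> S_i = -8.38 + -3.58*i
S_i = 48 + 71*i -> [48, 119, 190, 261, 332]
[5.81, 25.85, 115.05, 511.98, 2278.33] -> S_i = 5.81*4.45^i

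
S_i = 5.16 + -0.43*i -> [5.16, 4.73, 4.3, 3.87, 3.44]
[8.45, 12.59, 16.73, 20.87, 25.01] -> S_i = 8.45 + 4.14*i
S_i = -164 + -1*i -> [-164, -165, -166, -167, -168]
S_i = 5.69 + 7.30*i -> [5.69, 12.99, 20.29, 27.59, 34.89]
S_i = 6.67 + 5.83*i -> [6.67, 12.5, 18.33, 24.16, 29.99]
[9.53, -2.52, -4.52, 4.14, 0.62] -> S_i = Random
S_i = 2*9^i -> [2, 18, 162, 1458, 13122]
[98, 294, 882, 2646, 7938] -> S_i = 98*3^i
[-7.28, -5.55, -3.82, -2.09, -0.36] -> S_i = -7.28 + 1.73*i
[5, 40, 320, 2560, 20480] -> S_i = 5*8^i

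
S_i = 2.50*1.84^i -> [2.5, 4.6, 8.46, 15.57, 28.66]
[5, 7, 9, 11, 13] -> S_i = 5 + 2*i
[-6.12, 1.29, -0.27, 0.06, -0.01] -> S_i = -6.12*(-0.21)^i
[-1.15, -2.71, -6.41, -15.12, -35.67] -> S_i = -1.15*2.36^i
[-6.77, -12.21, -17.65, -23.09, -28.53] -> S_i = -6.77 + -5.44*i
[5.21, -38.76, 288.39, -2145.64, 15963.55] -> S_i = 5.21*(-7.44)^i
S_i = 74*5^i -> [74, 370, 1850, 9250, 46250]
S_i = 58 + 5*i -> [58, 63, 68, 73, 78]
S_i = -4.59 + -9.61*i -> [-4.59, -14.2, -23.81, -33.42, -43.03]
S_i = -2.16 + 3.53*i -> [-2.16, 1.37, 4.9, 8.43, 11.96]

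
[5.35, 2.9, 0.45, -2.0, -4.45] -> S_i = 5.35 + -2.45*i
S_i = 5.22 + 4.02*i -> [5.22, 9.24, 13.26, 17.28, 21.3]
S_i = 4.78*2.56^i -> [4.78, 12.24, 31.33, 80.2, 205.3]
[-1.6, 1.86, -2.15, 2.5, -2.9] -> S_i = -1.60*(-1.16)^i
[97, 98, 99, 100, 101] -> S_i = 97 + 1*i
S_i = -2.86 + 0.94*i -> [-2.86, -1.92, -0.98, -0.04, 0.9]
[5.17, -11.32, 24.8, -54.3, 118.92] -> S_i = 5.17*(-2.19)^i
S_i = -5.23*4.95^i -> [-5.23, -25.89, -128.15, -634.33, -3139.95]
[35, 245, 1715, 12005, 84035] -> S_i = 35*7^i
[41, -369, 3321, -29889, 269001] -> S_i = 41*-9^i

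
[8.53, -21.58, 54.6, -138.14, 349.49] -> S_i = 8.53*(-2.53)^i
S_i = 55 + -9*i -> [55, 46, 37, 28, 19]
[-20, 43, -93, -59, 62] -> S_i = Random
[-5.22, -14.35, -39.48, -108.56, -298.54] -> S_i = -5.22*2.75^i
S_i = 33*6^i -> [33, 198, 1188, 7128, 42768]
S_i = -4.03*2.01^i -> [-4.03, -8.1, -16.28, -32.73, -65.78]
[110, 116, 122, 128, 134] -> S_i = 110 + 6*i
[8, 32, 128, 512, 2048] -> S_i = 8*4^i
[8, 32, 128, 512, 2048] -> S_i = 8*4^i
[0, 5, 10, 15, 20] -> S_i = 0 + 5*i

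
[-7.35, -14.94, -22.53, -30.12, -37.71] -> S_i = -7.35 + -7.59*i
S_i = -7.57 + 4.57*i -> [-7.57, -3.0, 1.57, 6.14, 10.71]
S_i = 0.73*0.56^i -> [0.73, 0.41, 0.23, 0.13, 0.07]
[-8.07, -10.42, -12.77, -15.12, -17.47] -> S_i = -8.07 + -2.35*i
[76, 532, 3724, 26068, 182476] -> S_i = 76*7^i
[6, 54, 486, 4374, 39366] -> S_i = 6*9^i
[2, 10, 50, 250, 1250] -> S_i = 2*5^i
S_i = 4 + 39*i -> [4, 43, 82, 121, 160]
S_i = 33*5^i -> [33, 165, 825, 4125, 20625]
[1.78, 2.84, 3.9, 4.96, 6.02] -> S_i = 1.78 + 1.06*i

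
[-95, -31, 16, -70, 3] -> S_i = Random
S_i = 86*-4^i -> [86, -344, 1376, -5504, 22016]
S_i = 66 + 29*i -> [66, 95, 124, 153, 182]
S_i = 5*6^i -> [5, 30, 180, 1080, 6480]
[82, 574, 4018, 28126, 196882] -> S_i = 82*7^i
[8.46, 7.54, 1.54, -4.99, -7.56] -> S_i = Random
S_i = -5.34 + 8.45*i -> [-5.34, 3.11, 11.56, 20.01, 28.46]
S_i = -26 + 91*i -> [-26, 65, 156, 247, 338]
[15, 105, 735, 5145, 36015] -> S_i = 15*7^i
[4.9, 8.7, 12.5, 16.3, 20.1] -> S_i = 4.90 + 3.80*i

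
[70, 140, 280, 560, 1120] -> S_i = 70*2^i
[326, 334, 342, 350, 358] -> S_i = 326 + 8*i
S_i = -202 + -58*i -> [-202, -260, -318, -376, -434]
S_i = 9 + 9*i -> [9, 18, 27, 36, 45]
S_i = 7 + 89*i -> [7, 96, 185, 274, 363]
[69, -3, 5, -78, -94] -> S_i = Random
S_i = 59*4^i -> [59, 236, 944, 3776, 15104]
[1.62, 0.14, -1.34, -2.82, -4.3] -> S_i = 1.62 + -1.48*i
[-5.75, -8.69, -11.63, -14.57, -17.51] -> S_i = -5.75 + -2.94*i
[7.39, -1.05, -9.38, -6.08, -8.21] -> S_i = Random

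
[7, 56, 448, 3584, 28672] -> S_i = 7*8^i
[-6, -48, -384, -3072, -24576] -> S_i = -6*8^i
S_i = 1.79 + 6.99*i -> [1.79, 8.78, 15.77, 22.76, 29.75]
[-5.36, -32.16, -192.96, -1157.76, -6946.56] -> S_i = -5.36*6.00^i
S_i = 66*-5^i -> [66, -330, 1650, -8250, 41250]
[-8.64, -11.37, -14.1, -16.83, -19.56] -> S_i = -8.64 + -2.73*i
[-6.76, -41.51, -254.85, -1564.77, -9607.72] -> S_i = -6.76*6.14^i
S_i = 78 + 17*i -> [78, 95, 112, 129, 146]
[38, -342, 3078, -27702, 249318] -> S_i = 38*-9^i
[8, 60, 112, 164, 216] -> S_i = 8 + 52*i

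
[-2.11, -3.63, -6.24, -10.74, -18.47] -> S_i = -2.11*1.72^i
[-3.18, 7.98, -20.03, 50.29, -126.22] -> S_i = -3.18*(-2.51)^i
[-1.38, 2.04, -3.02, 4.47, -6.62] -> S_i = -1.38*(-1.48)^i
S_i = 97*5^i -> [97, 485, 2425, 12125, 60625]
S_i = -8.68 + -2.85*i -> [-8.68, -11.53, -14.38, -17.23, -20.08]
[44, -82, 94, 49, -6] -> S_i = Random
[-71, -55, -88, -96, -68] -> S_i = Random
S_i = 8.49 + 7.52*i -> [8.49, 16.01, 23.53, 31.05, 38.57]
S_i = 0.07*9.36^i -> [0.07, 0.66, 6.13, 57.4, 537.28]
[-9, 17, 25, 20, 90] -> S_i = Random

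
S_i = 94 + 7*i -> [94, 101, 108, 115, 122]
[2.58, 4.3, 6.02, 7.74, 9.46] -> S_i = 2.58 + 1.72*i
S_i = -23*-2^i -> [-23, 46, -92, 184, -368]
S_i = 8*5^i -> [8, 40, 200, 1000, 5000]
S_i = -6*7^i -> [-6, -42, -294, -2058, -14406]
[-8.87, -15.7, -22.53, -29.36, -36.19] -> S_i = -8.87 + -6.83*i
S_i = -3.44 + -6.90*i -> [-3.44, -10.34, -17.24, -24.14, -31.04]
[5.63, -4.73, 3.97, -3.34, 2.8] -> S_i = 5.63*(-0.84)^i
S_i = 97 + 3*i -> [97, 100, 103, 106, 109]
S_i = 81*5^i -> [81, 405, 2025, 10125, 50625]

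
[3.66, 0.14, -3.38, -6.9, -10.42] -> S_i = 3.66 + -3.52*i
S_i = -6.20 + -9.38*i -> [-6.2, -15.58, -24.96, -34.34, -43.72]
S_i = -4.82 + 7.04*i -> [-4.82, 2.22, 9.26, 16.3, 23.34]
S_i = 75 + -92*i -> [75, -17, -109, -201, -293]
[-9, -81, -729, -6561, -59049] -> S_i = -9*9^i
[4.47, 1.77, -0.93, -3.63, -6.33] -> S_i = 4.47 + -2.70*i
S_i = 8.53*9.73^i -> [8.53, 83.0, 807.56, 7857.56, 76454.03]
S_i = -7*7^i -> [-7, -49, -343, -2401, -16807]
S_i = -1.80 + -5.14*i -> [-1.8, -6.94, -12.08, -17.22, -22.36]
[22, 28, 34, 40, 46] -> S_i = 22 + 6*i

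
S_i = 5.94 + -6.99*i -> [5.94, -1.05, -8.04, -15.03, -22.02]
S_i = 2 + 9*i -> [2, 11, 20, 29, 38]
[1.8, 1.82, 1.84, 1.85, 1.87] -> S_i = 1.80*1.01^i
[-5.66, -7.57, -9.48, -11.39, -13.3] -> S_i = -5.66 + -1.91*i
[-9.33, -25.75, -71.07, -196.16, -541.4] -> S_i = -9.33*2.76^i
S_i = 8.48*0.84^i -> [8.48, 7.12, 5.98, 5.03, 4.22]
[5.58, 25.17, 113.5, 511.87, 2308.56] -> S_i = 5.58*4.51^i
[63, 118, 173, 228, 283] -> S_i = 63 + 55*i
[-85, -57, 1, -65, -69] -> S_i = Random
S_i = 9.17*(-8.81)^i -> [9.17, -80.79, 711.74, -6270.43, 55242.45]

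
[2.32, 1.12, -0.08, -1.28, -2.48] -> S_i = 2.32 + -1.20*i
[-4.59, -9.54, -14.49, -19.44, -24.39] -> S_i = -4.59 + -4.95*i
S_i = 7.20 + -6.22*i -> [7.2, 0.98, -5.24, -11.46, -17.68]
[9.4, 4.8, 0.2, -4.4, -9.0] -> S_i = 9.40 + -4.60*i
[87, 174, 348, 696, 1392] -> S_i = 87*2^i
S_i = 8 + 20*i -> [8, 28, 48, 68, 88]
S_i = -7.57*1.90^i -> [-7.57, -14.38, -27.33, -51.92, -98.65]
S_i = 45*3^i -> [45, 135, 405, 1215, 3645]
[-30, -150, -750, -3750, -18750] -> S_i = -30*5^i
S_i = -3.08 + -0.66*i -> [-3.08, -3.74, -4.4, -5.06, -5.72]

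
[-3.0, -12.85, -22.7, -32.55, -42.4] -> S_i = -3.00 + -9.85*i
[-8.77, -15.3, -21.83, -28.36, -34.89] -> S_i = -8.77 + -6.53*i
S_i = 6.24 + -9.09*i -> [6.24, -2.85, -11.94, -21.03, -30.12]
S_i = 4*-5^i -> [4, -20, 100, -500, 2500]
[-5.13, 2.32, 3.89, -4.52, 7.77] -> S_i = Random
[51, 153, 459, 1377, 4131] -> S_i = 51*3^i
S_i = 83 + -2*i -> [83, 81, 79, 77, 75]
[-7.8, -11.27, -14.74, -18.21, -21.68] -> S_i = -7.80 + -3.47*i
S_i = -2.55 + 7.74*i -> [-2.55, 5.19, 12.93, 20.67, 28.41]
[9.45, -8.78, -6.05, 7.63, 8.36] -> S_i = Random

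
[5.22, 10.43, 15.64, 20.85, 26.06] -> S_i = 5.22 + 5.21*i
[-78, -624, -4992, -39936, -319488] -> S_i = -78*8^i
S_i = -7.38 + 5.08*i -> [-7.38, -2.3, 2.78, 7.86, 12.94]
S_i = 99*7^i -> [99, 693, 4851, 33957, 237699]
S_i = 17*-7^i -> [17, -119, 833, -5831, 40817]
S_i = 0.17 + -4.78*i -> [0.17, -4.61, -9.39, -14.17, -18.95]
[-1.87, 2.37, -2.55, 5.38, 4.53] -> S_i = Random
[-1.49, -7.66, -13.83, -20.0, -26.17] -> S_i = -1.49 + -6.17*i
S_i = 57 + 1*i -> [57, 58, 59, 60, 61]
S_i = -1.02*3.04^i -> [-1.02, -3.1, -9.43, -28.66, -87.12]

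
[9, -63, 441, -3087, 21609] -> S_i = 9*-7^i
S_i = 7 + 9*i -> [7, 16, 25, 34, 43]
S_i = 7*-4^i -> [7, -28, 112, -448, 1792]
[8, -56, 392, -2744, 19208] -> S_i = 8*-7^i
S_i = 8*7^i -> [8, 56, 392, 2744, 19208]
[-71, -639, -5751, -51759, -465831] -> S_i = -71*9^i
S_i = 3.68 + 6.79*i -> [3.68, 10.47, 17.26, 24.05, 30.84]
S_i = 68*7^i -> [68, 476, 3332, 23324, 163268]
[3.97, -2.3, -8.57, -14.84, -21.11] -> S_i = 3.97 + -6.27*i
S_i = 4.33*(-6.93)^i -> [4.33, -30.01, 207.95, -1441.08, 9986.67]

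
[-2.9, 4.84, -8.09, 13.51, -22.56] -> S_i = -2.90*(-1.67)^i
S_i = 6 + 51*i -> [6, 57, 108, 159, 210]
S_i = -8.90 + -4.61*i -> [-8.9, -13.51, -18.12, -22.73, -27.34]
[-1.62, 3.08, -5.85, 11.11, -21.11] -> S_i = -1.62*(-1.90)^i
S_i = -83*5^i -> [-83, -415, -2075, -10375, -51875]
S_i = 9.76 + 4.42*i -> [9.76, 14.18, 18.6, 23.02, 27.44]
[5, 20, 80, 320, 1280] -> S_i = 5*4^i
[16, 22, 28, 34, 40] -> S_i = 16 + 6*i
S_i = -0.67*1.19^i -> [-0.67, -0.8, -0.95, -1.13, -1.34]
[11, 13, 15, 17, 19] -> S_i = 11 + 2*i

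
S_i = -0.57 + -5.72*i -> [-0.57, -6.29, -12.01, -17.73, -23.45]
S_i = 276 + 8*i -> [276, 284, 292, 300, 308]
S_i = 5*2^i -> [5, 10, 20, 40, 80]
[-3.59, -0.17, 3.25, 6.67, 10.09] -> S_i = -3.59 + 3.42*i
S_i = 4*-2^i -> [4, -8, 16, -32, 64]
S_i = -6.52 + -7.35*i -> [-6.52, -13.87, -21.22, -28.57, -35.92]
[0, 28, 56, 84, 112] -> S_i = 0 + 28*i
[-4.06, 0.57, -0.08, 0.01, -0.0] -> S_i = -4.06*(-0.14)^i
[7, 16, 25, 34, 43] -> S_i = 7 + 9*i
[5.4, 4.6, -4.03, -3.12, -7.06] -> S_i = Random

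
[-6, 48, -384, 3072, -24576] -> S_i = -6*-8^i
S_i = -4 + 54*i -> [-4, 50, 104, 158, 212]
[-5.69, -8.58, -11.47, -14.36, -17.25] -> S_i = -5.69 + -2.89*i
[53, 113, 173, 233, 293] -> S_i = 53 + 60*i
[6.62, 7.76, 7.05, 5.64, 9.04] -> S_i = Random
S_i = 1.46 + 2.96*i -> [1.46, 4.42, 7.38, 10.34, 13.3]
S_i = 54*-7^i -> [54, -378, 2646, -18522, 129654]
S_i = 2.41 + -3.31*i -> [2.41, -0.9, -4.21, -7.52, -10.83]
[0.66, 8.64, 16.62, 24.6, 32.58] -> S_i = 0.66 + 7.98*i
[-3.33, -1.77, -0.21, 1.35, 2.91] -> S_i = -3.33 + 1.56*i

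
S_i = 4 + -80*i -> [4, -76, -156, -236, -316]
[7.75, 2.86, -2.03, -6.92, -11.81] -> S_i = 7.75 + -4.89*i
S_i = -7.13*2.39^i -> [-7.13, -17.04, -40.73, -97.34, -232.64]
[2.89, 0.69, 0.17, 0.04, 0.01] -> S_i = 2.89*0.24^i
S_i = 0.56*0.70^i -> [0.56, 0.39, 0.27, 0.19, 0.13]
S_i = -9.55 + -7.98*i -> [-9.55, -17.53, -25.51, -33.49, -41.47]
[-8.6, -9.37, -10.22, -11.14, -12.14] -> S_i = -8.60*1.09^i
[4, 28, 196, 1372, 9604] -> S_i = 4*7^i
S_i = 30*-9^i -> [30, -270, 2430, -21870, 196830]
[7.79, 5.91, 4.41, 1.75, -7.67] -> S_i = Random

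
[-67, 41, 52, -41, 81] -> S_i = Random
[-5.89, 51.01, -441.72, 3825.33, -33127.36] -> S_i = -5.89*(-8.66)^i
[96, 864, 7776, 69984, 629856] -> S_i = 96*9^i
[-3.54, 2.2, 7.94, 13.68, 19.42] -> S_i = -3.54 + 5.74*i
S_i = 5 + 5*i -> [5, 10, 15, 20, 25]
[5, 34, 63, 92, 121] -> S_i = 5 + 29*i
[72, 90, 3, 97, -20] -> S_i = Random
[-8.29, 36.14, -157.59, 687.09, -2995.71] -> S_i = -8.29*(-4.36)^i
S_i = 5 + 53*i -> [5, 58, 111, 164, 217]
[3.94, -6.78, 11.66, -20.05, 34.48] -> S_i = 3.94*(-1.72)^i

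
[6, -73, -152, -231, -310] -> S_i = 6 + -79*i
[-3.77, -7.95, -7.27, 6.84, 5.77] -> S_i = Random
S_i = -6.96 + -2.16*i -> [-6.96, -9.12, -11.28, -13.44, -15.6]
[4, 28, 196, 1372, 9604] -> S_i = 4*7^i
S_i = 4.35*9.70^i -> [4.35, 42.19, 409.29, 3970.13, 38510.24]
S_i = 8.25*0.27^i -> [8.25, 2.23, 0.6, 0.16, 0.04]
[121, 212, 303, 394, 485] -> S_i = 121 + 91*i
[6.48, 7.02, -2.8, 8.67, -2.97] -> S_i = Random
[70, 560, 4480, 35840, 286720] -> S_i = 70*8^i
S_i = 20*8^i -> [20, 160, 1280, 10240, 81920]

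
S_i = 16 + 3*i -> [16, 19, 22, 25, 28]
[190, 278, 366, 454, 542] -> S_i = 190 + 88*i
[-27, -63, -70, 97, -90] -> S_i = Random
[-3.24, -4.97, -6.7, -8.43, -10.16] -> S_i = -3.24 + -1.73*i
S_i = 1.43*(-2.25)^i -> [1.43, -3.22, 7.24, -16.29, 36.65]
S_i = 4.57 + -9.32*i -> [4.57, -4.75, -14.07, -23.39, -32.71]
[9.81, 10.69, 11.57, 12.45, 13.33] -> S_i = 9.81 + 0.88*i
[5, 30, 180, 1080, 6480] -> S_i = 5*6^i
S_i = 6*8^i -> [6, 48, 384, 3072, 24576]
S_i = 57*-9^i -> [57, -513, 4617, -41553, 373977]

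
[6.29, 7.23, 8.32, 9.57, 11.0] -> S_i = 6.29*1.15^i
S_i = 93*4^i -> [93, 372, 1488, 5952, 23808]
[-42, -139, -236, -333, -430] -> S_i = -42 + -97*i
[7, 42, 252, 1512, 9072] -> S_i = 7*6^i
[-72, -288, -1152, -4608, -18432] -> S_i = -72*4^i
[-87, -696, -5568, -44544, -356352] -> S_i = -87*8^i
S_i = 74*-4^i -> [74, -296, 1184, -4736, 18944]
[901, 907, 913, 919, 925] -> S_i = 901 + 6*i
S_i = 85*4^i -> [85, 340, 1360, 5440, 21760]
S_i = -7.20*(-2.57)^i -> [-7.2, 18.5, -47.56, 122.22, -314.1]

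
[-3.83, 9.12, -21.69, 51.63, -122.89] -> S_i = -3.83*(-2.38)^i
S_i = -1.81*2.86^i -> [-1.81, -5.18, -14.81, -42.34, -121.1]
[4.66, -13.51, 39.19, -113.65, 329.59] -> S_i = 4.66*(-2.90)^i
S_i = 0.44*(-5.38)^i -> [0.44, -2.37, 12.74, -68.52, 368.62]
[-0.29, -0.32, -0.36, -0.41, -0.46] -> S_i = -0.29*1.12^i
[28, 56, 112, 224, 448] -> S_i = 28*2^i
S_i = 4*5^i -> [4, 20, 100, 500, 2500]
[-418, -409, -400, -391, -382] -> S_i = -418 + 9*i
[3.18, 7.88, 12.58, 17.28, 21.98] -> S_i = 3.18 + 4.70*i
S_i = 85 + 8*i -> [85, 93, 101, 109, 117]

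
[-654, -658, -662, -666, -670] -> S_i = -654 + -4*i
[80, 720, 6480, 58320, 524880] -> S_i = 80*9^i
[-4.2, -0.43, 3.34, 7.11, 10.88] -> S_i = -4.20 + 3.77*i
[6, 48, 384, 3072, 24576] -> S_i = 6*8^i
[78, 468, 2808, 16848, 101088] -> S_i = 78*6^i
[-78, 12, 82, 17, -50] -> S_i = Random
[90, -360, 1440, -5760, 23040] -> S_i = 90*-4^i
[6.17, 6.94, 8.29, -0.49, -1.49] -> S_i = Random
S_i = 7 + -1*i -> [7, 6, 5, 4, 3]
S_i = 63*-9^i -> [63, -567, 5103, -45927, 413343]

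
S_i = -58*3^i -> [-58, -174, -522, -1566, -4698]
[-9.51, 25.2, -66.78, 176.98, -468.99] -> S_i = -9.51*(-2.65)^i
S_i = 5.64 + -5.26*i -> [5.64, 0.38, -4.88, -10.14, -15.4]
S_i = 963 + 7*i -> [963, 970, 977, 984, 991]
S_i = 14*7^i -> [14, 98, 686, 4802, 33614]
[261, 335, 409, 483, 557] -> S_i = 261 + 74*i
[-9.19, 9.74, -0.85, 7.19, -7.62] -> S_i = Random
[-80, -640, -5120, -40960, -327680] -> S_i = -80*8^i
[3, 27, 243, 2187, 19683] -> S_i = 3*9^i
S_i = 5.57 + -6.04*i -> [5.57, -0.47, -6.51, -12.55, -18.59]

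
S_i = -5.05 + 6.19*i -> [-5.05, 1.14, 7.33, 13.52, 19.71]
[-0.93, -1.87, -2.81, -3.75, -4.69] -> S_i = -0.93 + -0.94*i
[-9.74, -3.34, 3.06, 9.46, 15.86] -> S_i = -9.74 + 6.40*i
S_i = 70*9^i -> [70, 630, 5670, 51030, 459270]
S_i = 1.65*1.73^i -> [1.65, 2.85, 4.94, 8.54, 14.78]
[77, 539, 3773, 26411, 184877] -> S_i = 77*7^i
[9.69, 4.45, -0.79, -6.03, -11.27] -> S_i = 9.69 + -5.24*i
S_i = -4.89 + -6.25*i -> [-4.89, -11.14, -17.39, -23.64, -29.89]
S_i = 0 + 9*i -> [0, 9, 18, 27, 36]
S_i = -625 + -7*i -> [-625, -632, -639, -646, -653]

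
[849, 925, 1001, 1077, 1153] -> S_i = 849 + 76*i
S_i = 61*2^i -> [61, 122, 244, 488, 976]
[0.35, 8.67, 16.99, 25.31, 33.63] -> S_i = 0.35 + 8.32*i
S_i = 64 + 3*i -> [64, 67, 70, 73, 76]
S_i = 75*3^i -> [75, 225, 675, 2025, 6075]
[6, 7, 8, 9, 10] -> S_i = 6 + 1*i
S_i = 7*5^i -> [7, 35, 175, 875, 4375]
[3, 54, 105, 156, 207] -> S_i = 3 + 51*i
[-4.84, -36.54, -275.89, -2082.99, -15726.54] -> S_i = -4.84*7.55^i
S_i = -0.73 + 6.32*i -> [-0.73, 5.59, 11.91, 18.23, 24.55]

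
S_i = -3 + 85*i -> [-3, 82, 167, 252, 337]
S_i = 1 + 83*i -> [1, 84, 167, 250, 333]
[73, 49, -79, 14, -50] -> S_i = Random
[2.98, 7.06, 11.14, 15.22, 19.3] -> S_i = 2.98 + 4.08*i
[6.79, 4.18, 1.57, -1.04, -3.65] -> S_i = 6.79 + -2.61*i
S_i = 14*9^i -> [14, 126, 1134, 10206, 91854]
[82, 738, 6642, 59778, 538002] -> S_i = 82*9^i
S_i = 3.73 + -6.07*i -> [3.73, -2.34, -8.41, -14.48, -20.55]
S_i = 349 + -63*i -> [349, 286, 223, 160, 97]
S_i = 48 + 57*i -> [48, 105, 162, 219, 276]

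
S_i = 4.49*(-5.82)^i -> [4.49, -26.13, 152.09, -885.15, 5151.55]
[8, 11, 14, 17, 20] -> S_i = 8 + 3*i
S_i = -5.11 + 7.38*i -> [-5.11, 2.27, 9.65, 17.03, 24.41]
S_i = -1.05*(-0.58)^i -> [-1.05, 0.61, -0.35, 0.2, -0.12]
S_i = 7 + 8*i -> [7, 15, 23, 31, 39]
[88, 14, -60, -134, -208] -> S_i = 88 + -74*i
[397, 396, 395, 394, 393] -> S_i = 397 + -1*i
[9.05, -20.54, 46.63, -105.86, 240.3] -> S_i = 9.05*(-2.27)^i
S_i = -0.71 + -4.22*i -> [-0.71, -4.93, -9.15, -13.37, -17.59]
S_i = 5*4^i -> [5, 20, 80, 320, 1280]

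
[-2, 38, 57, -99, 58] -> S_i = Random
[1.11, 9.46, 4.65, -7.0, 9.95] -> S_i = Random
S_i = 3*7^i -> [3, 21, 147, 1029, 7203]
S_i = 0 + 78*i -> [0, 78, 156, 234, 312]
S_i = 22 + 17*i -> [22, 39, 56, 73, 90]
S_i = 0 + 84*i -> [0, 84, 168, 252, 336]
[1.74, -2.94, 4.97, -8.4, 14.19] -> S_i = 1.74*(-1.69)^i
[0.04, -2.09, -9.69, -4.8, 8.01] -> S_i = Random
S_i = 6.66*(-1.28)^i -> [6.66, -8.52, 10.91, -13.97, 17.88]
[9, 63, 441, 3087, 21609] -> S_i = 9*7^i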